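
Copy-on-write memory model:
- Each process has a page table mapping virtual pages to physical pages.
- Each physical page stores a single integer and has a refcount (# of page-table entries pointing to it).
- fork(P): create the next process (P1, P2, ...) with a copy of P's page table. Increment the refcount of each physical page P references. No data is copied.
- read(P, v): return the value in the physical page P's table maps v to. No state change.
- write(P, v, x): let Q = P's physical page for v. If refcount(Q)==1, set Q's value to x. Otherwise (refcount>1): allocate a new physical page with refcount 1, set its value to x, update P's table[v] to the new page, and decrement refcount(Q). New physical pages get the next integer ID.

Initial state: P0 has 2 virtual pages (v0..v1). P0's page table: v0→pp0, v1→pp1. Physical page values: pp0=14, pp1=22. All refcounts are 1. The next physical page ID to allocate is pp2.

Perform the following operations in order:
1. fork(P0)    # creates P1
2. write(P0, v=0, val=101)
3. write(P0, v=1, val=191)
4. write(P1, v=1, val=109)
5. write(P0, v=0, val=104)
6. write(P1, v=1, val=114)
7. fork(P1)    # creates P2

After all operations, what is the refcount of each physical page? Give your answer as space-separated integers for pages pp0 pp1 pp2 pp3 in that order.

Answer: 2 2 1 1

Derivation:
Op 1: fork(P0) -> P1. 2 ppages; refcounts: pp0:2 pp1:2
Op 2: write(P0, v0, 101). refcount(pp0)=2>1 -> COPY to pp2. 3 ppages; refcounts: pp0:1 pp1:2 pp2:1
Op 3: write(P0, v1, 191). refcount(pp1)=2>1 -> COPY to pp3. 4 ppages; refcounts: pp0:1 pp1:1 pp2:1 pp3:1
Op 4: write(P1, v1, 109). refcount(pp1)=1 -> write in place. 4 ppages; refcounts: pp0:1 pp1:1 pp2:1 pp3:1
Op 5: write(P0, v0, 104). refcount(pp2)=1 -> write in place. 4 ppages; refcounts: pp0:1 pp1:1 pp2:1 pp3:1
Op 6: write(P1, v1, 114). refcount(pp1)=1 -> write in place. 4 ppages; refcounts: pp0:1 pp1:1 pp2:1 pp3:1
Op 7: fork(P1) -> P2. 4 ppages; refcounts: pp0:2 pp1:2 pp2:1 pp3:1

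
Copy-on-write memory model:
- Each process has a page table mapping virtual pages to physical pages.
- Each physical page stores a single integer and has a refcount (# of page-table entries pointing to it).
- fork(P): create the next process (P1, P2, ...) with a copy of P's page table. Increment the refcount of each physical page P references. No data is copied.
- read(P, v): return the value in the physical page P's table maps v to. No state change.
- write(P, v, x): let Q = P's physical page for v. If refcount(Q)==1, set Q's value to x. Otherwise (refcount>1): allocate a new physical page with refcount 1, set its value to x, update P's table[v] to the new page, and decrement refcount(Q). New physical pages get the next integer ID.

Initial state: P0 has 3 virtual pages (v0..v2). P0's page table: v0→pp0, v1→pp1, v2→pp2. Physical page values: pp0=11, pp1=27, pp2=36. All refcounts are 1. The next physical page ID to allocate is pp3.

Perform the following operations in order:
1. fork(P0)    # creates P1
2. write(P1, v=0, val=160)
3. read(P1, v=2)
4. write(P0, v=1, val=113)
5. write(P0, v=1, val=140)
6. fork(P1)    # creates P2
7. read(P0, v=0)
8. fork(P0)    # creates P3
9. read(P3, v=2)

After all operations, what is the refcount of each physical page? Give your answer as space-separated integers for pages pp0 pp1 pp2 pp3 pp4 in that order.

Op 1: fork(P0) -> P1. 3 ppages; refcounts: pp0:2 pp1:2 pp2:2
Op 2: write(P1, v0, 160). refcount(pp0)=2>1 -> COPY to pp3. 4 ppages; refcounts: pp0:1 pp1:2 pp2:2 pp3:1
Op 3: read(P1, v2) -> 36. No state change.
Op 4: write(P0, v1, 113). refcount(pp1)=2>1 -> COPY to pp4. 5 ppages; refcounts: pp0:1 pp1:1 pp2:2 pp3:1 pp4:1
Op 5: write(P0, v1, 140). refcount(pp4)=1 -> write in place. 5 ppages; refcounts: pp0:1 pp1:1 pp2:2 pp3:1 pp4:1
Op 6: fork(P1) -> P2. 5 ppages; refcounts: pp0:1 pp1:2 pp2:3 pp3:2 pp4:1
Op 7: read(P0, v0) -> 11. No state change.
Op 8: fork(P0) -> P3. 5 ppages; refcounts: pp0:2 pp1:2 pp2:4 pp3:2 pp4:2
Op 9: read(P3, v2) -> 36. No state change.

Answer: 2 2 4 2 2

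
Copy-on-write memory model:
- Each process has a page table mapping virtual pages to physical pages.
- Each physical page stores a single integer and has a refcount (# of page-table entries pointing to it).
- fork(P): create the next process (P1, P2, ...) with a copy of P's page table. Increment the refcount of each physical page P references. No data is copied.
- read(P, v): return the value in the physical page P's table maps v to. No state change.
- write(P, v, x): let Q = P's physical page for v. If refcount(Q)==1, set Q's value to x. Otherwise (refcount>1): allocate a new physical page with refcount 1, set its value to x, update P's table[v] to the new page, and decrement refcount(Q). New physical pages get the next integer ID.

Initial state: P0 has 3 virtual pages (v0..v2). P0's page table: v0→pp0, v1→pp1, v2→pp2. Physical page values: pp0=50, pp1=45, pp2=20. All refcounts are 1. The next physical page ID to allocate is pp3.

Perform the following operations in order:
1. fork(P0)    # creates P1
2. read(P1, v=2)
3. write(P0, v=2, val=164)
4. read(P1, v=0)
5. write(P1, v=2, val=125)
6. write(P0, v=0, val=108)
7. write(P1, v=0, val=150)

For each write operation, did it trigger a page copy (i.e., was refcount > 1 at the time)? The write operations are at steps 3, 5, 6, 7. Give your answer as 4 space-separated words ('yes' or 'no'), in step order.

Op 1: fork(P0) -> P1. 3 ppages; refcounts: pp0:2 pp1:2 pp2:2
Op 2: read(P1, v2) -> 20. No state change.
Op 3: write(P0, v2, 164). refcount(pp2)=2>1 -> COPY to pp3. 4 ppages; refcounts: pp0:2 pp1:2 pp2:1 pp3:1
Op 4: read(P1, v0) -> 50. No state change.
Op 5: write(P1, v2, 125). refcount(pp2)=1 -> write in place. 4 ppages; refcounts: pp0:2 pp1:2 pp2:1 pp3:1
Op 6: write(P0, v0, 108). refcount(pp0)=2>1 -> COPY to pp4. 5 ppages; refcounts: pp0:1 pp1:2 pp2:1 pp3:1 pp4:1
Op 7: write(P1, v0, 150). refcount(pp0)=1 -> write in place. 5 ppages; refcounts: pp0:1 pp1:2 pp2:1 pp3:1 pp4:1

yes no yes no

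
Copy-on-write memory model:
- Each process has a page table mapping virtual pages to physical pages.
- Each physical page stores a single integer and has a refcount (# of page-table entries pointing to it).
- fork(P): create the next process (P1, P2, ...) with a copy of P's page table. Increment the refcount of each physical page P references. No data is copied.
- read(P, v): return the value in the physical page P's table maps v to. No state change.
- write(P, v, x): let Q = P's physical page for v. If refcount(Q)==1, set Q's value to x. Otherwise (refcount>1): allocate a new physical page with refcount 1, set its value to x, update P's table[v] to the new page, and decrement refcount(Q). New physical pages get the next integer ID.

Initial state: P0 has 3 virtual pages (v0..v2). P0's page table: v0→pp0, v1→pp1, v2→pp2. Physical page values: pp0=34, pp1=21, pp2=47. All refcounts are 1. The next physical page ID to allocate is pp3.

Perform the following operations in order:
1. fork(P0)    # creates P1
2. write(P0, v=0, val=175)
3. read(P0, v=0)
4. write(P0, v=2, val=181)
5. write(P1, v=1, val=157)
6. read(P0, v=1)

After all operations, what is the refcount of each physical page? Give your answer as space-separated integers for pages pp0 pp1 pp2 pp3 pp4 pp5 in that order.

Op 1: fork(P0) -> P1. 3 ppages; refcounts: pp0:2 pp1:2 pp2:2
Op 2: write(P0, v0, 175). refcount(pp0)=2>1 -> COPY to pp3. 4 ppages; refcounts: pp0:1 pp1:2 pp2:2 pp3:1
Op 3: read(P0, v0) -> 175. No state change.
Op 4: write(P0, v2, 181). refcount(pp2)=2>1 -> COPY to pp4. 5 ppages; refcounts: pp0:1 pp1:2 pp2:1 pp3:1 pp4:1
Op 5: write(P1, v1, 157). refcount(pp1)=2>1 -> COPY to pp5. 6 ppages; refcounts: pp0:1 pp1:1 pp2:1 pp3:1 pp4:1 pp5:1
Op 6: read(P0, v1) -> 21. No state change.

Answer: 1 1 1 1 1 1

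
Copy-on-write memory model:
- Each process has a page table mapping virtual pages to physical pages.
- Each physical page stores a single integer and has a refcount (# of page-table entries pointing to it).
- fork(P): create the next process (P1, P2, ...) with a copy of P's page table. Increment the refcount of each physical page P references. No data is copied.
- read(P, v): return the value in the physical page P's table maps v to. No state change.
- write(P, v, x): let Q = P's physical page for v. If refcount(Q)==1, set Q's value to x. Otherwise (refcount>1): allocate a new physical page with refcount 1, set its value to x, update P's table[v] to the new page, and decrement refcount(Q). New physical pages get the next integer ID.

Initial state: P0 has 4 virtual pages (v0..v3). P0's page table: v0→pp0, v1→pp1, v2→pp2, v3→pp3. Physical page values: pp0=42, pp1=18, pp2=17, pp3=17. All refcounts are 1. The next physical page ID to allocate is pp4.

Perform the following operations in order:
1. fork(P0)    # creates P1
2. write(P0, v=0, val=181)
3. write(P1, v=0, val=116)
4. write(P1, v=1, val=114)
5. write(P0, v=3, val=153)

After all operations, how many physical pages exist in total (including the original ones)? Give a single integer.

Answer: 7

Derivation:
Op 1: fork(P0) -> P1. 4 ppages; refcounts: pp0:2 pp1:2 pp2:2 pp3:2
Op 2: write(P0, v0, 181). refcount(pp0)=2>1 -> COPY to pp4. 5 ppages; refcounts: pp0:1 pp1:2 pp2:2 pp3:2 pp4:1
Op 3: write(P1, v0, 116). refcount(pp0)=1 -> write in place. 5 ppages; refcounts: pp0:1 pp1:2 pp2:2 pp3:2 pp4:1
Op 4: write(P1, v1, 114). refcount(pp1)=2>1 -> COPY to pp5. 6 ppages; refcounts: pp0:1 pp1:1 pp2:2 pp3:2 pp4:1 pp5:1
Op 5: write(P0, v3, 153). refcount(pp3)=2>1 -> COPY to pp6. 7 ppages; refcounts: pp0:1 pp1:1 pp2:2 pp3:1 pp4:1 pp5:1 pp6:1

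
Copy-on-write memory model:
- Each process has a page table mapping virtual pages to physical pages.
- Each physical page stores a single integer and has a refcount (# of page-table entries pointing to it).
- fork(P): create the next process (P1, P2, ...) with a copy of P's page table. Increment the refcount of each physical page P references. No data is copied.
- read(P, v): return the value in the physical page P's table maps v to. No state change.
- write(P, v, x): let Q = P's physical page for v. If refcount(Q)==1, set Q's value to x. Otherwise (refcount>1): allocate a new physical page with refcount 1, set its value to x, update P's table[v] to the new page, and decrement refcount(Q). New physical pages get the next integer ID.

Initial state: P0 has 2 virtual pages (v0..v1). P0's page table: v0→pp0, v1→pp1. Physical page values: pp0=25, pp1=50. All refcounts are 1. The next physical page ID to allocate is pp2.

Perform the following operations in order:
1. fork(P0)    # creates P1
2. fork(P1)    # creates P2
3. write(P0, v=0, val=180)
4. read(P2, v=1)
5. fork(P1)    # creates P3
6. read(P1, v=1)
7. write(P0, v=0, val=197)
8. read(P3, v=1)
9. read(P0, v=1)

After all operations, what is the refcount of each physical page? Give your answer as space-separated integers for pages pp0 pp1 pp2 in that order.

Answer: 3 4 1

Derivation:
Op 1: fork(P0) -> P1. 2 ppages; refcounts: pp0:2 pp1:2
Op 2: fork(P1) -> P2. 2 ppages; refcounts: pp0:3 pp1:3
Op 3: write(P0, v0, 180). refcount(pp0)=3>1 -> COPY to pp2. 3 ppages; refcounts: pp0:2 pp1:3 pp2:1
Op 4: read(P2, v1) -> 50. No state change.
Op 5: fork(P1) -> P3. 3 ppages; refcounts: pp0:3 pp1:4 pp2:1
Op 6: read(P1, v1) -> 50. No state change.
Op 7: write(P0, v0, 197). refcount(pp2)=1 -> write in place. 3 ppages; refcounts: pp0:3 pp1:4 pp2:1
Op 8: read(P3, v1) -> 50. No state change.
Op 9: read(P0, v1) -> 50. No state change.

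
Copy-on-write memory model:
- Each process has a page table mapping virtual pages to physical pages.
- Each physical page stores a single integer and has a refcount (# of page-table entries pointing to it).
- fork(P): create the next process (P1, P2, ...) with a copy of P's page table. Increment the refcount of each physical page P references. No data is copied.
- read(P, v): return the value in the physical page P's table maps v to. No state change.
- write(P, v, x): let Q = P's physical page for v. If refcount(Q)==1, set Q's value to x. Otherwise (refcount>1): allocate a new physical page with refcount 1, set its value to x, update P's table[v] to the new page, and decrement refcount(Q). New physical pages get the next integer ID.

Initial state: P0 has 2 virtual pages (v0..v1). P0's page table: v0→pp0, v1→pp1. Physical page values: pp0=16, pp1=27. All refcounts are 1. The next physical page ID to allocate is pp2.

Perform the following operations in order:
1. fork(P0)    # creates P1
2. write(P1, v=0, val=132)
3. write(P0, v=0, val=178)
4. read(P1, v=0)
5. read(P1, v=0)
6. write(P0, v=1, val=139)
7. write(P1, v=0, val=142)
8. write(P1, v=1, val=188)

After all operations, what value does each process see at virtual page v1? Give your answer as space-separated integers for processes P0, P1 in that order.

Op 1: fork(P0) -> P1. 2 ppages; refcounts: pp0:2 pp1:2
Op 2: write(P1, v0, 132). refcount(pp0)=2>1 -> COPY to pp2. 3 ppages; refcounts: pp0:1 pp1:2 pp2:1
Op 3: write(P0, v0, 178). refcount(pp0)=1 -> write in place. 3 ppages; refcounts: pp0:1 pp1:2 pp2:1
Op 4: read(P1, v0) -> 132. No state change.
Op 5: read(P1, v0) -> 132. No state change.
Op 6: write(P0, v1, 139). refcount(pp1)=2>1 -> COPY to pp3. 4 ppages; refcounts: pp0:1 pp1:1 pp2:1 pp3:1
Op 7: write(P1, v0, 142). refcount(pp2)=1 -> write in place. 4 ppages; refcounts: pp0:1 pp1:1 pp2:1 pp3:1
Op 8: write(P1, v1, 188). refcount(pp1)=1 -> write in place. 4 ppages; refcounts: pp0:1 pp1:1 pp2:1 pp3:1
P0: v1 -> pp3 = 139
P1: v1 -> pp1 = 188

Answer: 139 188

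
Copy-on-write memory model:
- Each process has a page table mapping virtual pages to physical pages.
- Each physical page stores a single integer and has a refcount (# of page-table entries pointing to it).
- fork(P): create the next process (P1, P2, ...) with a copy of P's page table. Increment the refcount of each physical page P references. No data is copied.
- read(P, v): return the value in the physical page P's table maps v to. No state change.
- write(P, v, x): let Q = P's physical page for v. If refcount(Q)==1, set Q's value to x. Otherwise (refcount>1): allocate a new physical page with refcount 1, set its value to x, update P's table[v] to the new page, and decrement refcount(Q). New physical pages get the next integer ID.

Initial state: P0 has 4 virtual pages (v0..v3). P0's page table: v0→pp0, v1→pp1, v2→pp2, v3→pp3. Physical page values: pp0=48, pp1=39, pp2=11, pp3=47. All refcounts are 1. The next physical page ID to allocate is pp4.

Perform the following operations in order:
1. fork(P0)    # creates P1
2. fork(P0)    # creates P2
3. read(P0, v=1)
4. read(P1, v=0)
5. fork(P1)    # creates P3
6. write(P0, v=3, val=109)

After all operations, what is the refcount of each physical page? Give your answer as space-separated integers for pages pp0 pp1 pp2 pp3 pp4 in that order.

Answer: 4 4 4 3 1

Derivation:
Op 1: fork(P0) -> P1. 4 ppages; refcounts: pp0:2 pp1:2 pp2:2 pp3:2
Op 2: fork(P0) -> P2. 4 ppages; refcounts: pp0:3 pp1:3 pp2:3 pp3:3
Op 3: read(P0, v1) -> 39. No state change.
Op 4: read(P1, v0) -> 48. No state change.
Op 5: fork(P1) -> P3. 4 ppages; refcounts: pp0:4 pp1:4 pp2:4 pp3:4
Op 6: write(P0, v3, 109). refcount(pp3)=4>1 -> COPY to pp4. 5 ppages; refcounts: pp0:4 pp1:4 pp2:4 pp3:3 pp4:1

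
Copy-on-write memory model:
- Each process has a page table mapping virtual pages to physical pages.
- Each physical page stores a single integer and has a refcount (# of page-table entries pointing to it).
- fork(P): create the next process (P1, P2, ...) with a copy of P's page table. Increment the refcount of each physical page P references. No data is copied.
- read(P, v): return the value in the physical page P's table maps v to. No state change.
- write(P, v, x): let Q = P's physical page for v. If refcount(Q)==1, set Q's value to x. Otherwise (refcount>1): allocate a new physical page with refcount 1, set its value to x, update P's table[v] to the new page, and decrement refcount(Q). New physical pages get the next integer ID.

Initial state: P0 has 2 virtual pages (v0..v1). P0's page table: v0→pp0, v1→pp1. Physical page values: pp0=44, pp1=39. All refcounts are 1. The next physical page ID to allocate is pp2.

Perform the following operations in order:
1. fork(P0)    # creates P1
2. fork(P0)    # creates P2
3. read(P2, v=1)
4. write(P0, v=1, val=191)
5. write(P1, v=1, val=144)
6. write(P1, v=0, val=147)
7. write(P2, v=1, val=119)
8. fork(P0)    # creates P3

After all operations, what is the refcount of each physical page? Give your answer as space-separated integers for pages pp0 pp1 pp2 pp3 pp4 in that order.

Answer: 3 1 2 1 1

Derivation:
Op 1: fork(P0) -> P1. 2 ppages; refcounts: pp0:2 pp1:2
Op 2: fork(P0) -> P2. 2 ppages; refcounts: pp0:3 pp1:3
Op 3: read(P2, v1) -> 39. No state change.
Op 4: write(P0, v1, 191). refcount(pp1)=3>1 -> COPY to pp2. 3 ppages; refcounts: pp0:3 pp1:2 pp2:1
Op 5: write(P1, v1, 144). refcount(pp1)=2>1 -> COPY to pp3. 4 ppages; refcounts: pp0:3 pp1:1 pp2:1 pp3:1
Op 6: write(P1, v0, 147). refcount(pp0)=3>1 -> COPY to pp4. 5 ppages; refcounts: pp0:2 pp1:1 pp2:1 pp3:1 pp4:1
Op 7: write(P2, v1, 119). refcount(pp1)=1 -> write in place. 5 ppages; refcounts: pp0:2 pp1:1 pp2:1 pp3:1 pp4:1
Op 8: fork(P0) -> P3. 5 ppages; refcounts: pp0:3 pp1:1 pp2:2 pp3:1 pp4:1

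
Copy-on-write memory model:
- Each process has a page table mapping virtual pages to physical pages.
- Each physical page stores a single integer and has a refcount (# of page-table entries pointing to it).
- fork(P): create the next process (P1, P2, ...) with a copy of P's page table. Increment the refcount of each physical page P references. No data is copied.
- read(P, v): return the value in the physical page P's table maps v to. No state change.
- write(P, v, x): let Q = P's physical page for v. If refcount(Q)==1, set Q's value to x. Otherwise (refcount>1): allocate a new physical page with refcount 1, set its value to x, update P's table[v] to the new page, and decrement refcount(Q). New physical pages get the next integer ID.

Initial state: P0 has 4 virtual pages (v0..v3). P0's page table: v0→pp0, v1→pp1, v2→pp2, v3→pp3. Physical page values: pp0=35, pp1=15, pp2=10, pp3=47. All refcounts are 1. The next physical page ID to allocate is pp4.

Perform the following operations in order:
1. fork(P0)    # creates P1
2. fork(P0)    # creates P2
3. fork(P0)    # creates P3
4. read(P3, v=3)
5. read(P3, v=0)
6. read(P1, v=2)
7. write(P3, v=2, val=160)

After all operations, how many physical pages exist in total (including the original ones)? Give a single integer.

Answer: 5

Derivation:
Op 1: fork(P0) -> P1. 4 ppages; refcounts: pp0:2 pp1:2 pp2:2 pp3:2
Op 2: fork(P0) -> P2. 4 ppages; refcounts: pp0:3 pp1:3 pp2:3 pp3:3
Op 3: fork(P0) -> P3. 4 ppages; refcounts: pp0:4 pp1:4 pp2:4 pp3:4
Op 4: read(P3, v3) -> 47. No state change.
Op 5: read(P3, v0) -> 35. No state change.
Op 6: read(P1, v2) -> 10. No state change.
Op 7: write(P3, v2, 160). refcount(pp2)=4>1 -> COPY to pp4. 5 ppages; refcounts: pp0:4 pp1:4 pp2:3 pp3:4 pp4:1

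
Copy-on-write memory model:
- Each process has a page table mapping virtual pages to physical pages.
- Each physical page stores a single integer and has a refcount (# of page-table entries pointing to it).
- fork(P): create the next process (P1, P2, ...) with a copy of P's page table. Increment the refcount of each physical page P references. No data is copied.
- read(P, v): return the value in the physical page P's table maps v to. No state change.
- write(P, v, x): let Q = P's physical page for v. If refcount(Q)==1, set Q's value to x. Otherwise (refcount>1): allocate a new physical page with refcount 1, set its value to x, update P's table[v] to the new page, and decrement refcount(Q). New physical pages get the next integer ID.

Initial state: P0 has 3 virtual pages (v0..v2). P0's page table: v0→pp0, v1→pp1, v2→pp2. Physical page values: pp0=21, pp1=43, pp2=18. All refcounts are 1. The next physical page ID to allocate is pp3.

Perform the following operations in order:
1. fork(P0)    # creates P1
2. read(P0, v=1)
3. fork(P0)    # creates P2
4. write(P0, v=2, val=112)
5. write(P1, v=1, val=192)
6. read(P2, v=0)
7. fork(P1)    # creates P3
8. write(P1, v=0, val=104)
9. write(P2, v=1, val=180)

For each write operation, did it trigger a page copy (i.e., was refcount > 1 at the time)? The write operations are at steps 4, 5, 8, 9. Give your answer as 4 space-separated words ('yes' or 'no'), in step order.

Op 1: fork(P0) -> P1. 3 ppages; refcounts: pp0:2 pp1:2 pp2:2
Op 2: read(P0, v1) -> 43. No state change.
Op 3: fork(P0) -> P2. 3 ppages; refcounts: pp0:3 pp1:3 pp2:3
Op 4: write(P0, v2, 112). refcount(pp2)=3>1 -> COPY to pp3. 4 ppages; refcounts: pp0:3 pp1:3 pp2:2 pp3:1
Op 5: write(P1, v1, 192). refcount(pp1)=3>1 -> COPY to pp4. 5 ppages; refcounts: pp0:3 pp1:2 pp2:2 pp3:1 pp4:1
Op 6: read(P2, v0) -> 21. No state change.
Op 7: fork(P1) -> P3. 5 ppages; refcounts: pp0:4 pp1:2 pp2:3 pp3:1 pp4:2
Op 8: write(P1, v0, 104). refcount(pp0)=4>1 -> COPY to pp5. 6 ppages; refcounts: pp0:3 pp1:2 pp2:3 pp3:1 pp4:2 pp5:1
Op 9: write(P2, v1, 180). refcount(pp1)=2>1 -> COPY to pp6. 7 ppages; refcounts: pp0:3 pp1:1 pp2:3 pp3:1 pp4:2 pp5:1 pp6:1

yes yes yes yes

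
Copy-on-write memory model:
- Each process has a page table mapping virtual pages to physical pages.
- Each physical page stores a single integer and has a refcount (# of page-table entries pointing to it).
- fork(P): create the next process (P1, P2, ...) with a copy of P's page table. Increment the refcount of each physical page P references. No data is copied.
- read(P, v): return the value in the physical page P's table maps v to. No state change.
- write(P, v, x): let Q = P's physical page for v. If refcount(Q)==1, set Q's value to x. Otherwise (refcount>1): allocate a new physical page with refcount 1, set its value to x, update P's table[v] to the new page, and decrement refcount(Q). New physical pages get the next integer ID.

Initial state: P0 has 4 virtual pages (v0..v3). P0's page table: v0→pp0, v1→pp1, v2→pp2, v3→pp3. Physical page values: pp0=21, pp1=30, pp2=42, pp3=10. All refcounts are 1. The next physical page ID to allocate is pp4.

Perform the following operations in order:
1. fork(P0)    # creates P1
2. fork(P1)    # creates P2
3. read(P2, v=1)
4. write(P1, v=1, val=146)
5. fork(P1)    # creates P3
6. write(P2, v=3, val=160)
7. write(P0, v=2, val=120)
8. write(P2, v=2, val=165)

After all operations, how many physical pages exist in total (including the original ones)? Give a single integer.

Answer: 8

Derivation:
Op 1: fork(P0) -> P1. 4 ppages; refcounts: pp0:2 pp1:2 pp2:2 pp3:2
Op 2: fork(P1) -> P2. 4 ppages; refcounts: pp0:3 pp1:3 pp2:3 pp3:3
Op 3: read(P2, v1) -> 30. No state change.
Op 4: write(P1, v1, 146). refcount(pp1)=3>1 -> COPY to pp4. 5 ppages; refcounts: pp0:3 pp1:2 pp2:3 pp3:3 pp4:1
Op 5: fork(P1) -> P3. 5 ppages; refcounts: pp0:4 pp1:2 pp2:4 pp3:4 pp4:2
Op 6: write(P2, v3, 160). refcount(pp3)=4>1 -> COPY to pp5. 6 ppages; refcounts: pp0:4 pp1:2 pp2:4 pp3:3 pp4:2 pp5:1
Op 7: write(P0, v2, 120). refcount(pp2)=4>1 -> COPY to pp6. 7 ppages; refcounts: pp0:4 pp1:2 pp2:3 pp3:3 pp4:2 pp5:1 pp6:1
Op 8: write(P2, v2, 165). refcount(pp2)=3>1 -> COPY to pp7. 8 ppages; refcounts: pp0:4 pp1:2 pp2:2 pp3:3 pp4:2 pp5:1 pp6:1 pp7:1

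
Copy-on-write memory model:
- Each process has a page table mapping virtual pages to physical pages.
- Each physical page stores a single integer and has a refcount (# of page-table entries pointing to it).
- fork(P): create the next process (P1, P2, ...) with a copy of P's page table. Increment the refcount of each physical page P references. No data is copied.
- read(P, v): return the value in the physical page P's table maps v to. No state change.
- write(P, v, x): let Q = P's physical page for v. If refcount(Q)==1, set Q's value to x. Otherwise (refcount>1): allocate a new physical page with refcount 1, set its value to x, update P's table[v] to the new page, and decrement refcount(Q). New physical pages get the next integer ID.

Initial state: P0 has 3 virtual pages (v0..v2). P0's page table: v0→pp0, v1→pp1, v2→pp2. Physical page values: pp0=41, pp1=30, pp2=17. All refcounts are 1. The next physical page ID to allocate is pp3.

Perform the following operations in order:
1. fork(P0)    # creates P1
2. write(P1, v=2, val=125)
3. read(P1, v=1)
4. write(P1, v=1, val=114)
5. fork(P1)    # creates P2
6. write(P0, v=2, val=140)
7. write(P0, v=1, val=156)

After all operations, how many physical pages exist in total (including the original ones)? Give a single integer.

Op 1: fork(P0) -> P1. 3 ppages; refcounts: pp0:2 pp1:2 pp2:2
Op 2: write(P1, v2, 125). refcount(pp2)=2>1 -> COPY to pp3. 4 ppages; refcounts: pp0:2 pp1:2 pp2:1 pp3:1
Op 3: read(P1, v1) -> 30. No state change.
Op 4: write(P1, v1, 114). refcount(pp1)=2>1 -> COPY to pp4. 5 ppages; refcounts: pp0:2 pp1:1 pp2:1 pp3:1 pp4:1
Op 5: fork(P1) -> P2. 5 ppages; refcounts: pp0:3 pp1:1 pp2:1 pp3:2 pp4:2
Op 6: write(P0, v2, 140). refcount(pp2)=1 -> write in place. 5 ppages; refcounts: pp0:3 pp1:1 pp2:1 pp3:2 pp4:2
Op 7: write(P0, v1, 156). refcount(pp1)=1 -> write in place. 5 ppages; refcounts: pp0:3 pp1:1 pp2:1 pp3:2 pp4:2

Answer: 5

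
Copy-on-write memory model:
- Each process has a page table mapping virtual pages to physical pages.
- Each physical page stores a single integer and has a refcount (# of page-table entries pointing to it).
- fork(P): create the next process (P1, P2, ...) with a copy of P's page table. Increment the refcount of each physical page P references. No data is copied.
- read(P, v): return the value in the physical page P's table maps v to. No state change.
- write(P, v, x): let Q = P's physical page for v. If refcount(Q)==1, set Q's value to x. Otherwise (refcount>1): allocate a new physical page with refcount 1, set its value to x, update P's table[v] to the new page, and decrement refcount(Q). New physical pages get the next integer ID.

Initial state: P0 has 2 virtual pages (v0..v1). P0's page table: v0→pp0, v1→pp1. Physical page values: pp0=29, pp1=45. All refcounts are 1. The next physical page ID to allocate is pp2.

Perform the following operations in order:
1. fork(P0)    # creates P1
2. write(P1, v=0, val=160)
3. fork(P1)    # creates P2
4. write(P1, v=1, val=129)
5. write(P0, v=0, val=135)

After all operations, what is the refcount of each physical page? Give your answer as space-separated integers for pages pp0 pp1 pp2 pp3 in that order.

Answer: 1 2 2 1

Derivation:
Op 1: fork(P0) -> P1. 2 ppages; refcounts: pp0:2 pp1:2
Op 2: write(P1, v0, 160). refcount(pp0)=2>1 -> COPY to pp2. 3 ppages; refcounts: pp0:1 pp1:2 pp2:1
Op 3: fork(P1) -> P2. 3 ppages; refcounts: pp0:1 pp1:3 pp2:2
Op 4: write(P1, v1, 129). refcount(pp1)=3>1 -> COPY to pp3. 4 ppages; refcounts: pp0:1 pp1:2 pp2:2 pp3:1
Op 5: write(P0, v0, 135). refcount(pp0)=1 -> write in place. 4 ppages; refcounts: pp0:1 pp1:2 pp2:2 pp3:1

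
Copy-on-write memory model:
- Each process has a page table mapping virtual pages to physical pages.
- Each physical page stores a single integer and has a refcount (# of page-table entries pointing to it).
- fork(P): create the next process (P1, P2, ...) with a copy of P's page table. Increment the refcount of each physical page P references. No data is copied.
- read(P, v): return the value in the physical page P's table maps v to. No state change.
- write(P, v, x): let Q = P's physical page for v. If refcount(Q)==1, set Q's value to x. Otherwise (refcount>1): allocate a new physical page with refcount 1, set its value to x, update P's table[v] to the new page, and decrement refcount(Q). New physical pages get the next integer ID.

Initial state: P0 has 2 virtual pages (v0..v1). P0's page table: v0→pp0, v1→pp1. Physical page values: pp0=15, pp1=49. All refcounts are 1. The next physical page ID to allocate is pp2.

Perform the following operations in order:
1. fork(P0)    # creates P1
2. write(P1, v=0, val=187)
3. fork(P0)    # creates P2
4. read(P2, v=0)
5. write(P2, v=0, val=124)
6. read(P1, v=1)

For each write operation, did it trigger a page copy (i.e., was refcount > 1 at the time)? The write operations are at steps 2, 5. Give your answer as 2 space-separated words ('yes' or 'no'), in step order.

Op 1: fork(P0) -> P1. 2 ppages; refcounts: pp0:2 pp1:2
Op 2: write(P1, v0, 187). refcount(pp0)=2>1 -> COPY to pp2. 3 ppages; refcounts: pp0:1 pp1:2 pp2:1
Op 3: fork(P0) -> P2. 3 ppages; refcounts: pp0:2 pp1:3 pp2:1
Op 4: read(P2, v0) -> 15. No state change.
Op 5: write(P2, v0, 124). refcount(pp0)=2>1 -> COPY to pp3. 4 ppages; refcounts: pp0:1 pp1:3 pp2:1 pp3:1
Op 6: read(P1, v1) -> 49. No state change.

yes yes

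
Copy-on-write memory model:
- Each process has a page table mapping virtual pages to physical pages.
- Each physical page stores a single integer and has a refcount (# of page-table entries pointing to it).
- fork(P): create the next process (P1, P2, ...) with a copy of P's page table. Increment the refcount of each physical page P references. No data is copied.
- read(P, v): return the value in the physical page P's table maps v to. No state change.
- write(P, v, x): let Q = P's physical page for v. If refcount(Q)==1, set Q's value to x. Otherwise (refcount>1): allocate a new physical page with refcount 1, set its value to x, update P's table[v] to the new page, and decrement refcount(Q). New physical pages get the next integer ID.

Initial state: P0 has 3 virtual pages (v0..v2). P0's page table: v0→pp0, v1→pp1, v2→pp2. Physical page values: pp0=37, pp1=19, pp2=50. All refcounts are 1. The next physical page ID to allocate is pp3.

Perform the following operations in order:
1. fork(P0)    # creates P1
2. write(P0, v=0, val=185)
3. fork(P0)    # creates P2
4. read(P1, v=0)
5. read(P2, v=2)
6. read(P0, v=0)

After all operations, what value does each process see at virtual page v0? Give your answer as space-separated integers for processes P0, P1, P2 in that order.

Answer: 185 37 185

Derivation:
Op 1: fork(P0) -> P1. 3 ppages; refcounts: pp0:2 pp1:2 pp2:2
Op 2: write(P0, v0, 185). refcount(pp0)=2>1 -> COPY to pp3. 4 ppages; refcounts: pp0:1 pp1:2 pp2:2 pp3:1
Op 3: fork(P0) -> P2. 4 ppages; refcounts: pp0:1 pp1:3 pp2:3 pp3:2
Op 4: read(P1, v0) -> 37. No state change.
Op 5: read(P2, v2) -> 50. No state change.
Op 6: read(P0, v0) -> 185. No state change.
P0: v0 -> pp3 = 185
P1: v0 -> pp0 = 37
P2: v0 -> pp3 = 185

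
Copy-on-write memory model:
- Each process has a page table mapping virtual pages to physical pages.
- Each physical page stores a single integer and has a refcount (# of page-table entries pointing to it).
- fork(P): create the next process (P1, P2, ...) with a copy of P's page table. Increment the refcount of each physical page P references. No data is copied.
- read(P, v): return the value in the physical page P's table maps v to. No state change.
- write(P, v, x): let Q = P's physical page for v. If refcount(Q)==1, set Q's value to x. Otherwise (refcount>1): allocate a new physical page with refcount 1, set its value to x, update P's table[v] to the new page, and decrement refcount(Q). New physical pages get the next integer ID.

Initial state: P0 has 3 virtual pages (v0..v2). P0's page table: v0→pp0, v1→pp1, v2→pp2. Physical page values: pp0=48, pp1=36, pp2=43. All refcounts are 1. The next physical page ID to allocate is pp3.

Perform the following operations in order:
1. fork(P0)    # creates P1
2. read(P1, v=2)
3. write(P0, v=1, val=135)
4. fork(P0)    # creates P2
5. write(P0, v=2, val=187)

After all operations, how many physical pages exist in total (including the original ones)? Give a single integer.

Answer: 5

Derivation:
Op 1: fork(P0) -> P1. 3 ppages; refcounts: pp0:2 pp1:2 pp2:2
Op 2: read(P1, v2) -> 43. No state change.
Op 3: write(P0, v1, 135). refcount(pp1)=2>1 -> COPY to pp3. 4 ppages; refcounts: pp0:2 pp1:1 pp2:2 pp3:1
Op 4: fork(P0) -> P2. 4 ppages; refcounts: pp0:3 pp1:1 pp2:3 pp3:2
Op 5: write(P0, v2, 187). refcount(pp2)=3>1 -> COPY to pp4. 5 ppages; refcounts: pp0:3 pp1:1 pp2:2 pp3:2 pp4:1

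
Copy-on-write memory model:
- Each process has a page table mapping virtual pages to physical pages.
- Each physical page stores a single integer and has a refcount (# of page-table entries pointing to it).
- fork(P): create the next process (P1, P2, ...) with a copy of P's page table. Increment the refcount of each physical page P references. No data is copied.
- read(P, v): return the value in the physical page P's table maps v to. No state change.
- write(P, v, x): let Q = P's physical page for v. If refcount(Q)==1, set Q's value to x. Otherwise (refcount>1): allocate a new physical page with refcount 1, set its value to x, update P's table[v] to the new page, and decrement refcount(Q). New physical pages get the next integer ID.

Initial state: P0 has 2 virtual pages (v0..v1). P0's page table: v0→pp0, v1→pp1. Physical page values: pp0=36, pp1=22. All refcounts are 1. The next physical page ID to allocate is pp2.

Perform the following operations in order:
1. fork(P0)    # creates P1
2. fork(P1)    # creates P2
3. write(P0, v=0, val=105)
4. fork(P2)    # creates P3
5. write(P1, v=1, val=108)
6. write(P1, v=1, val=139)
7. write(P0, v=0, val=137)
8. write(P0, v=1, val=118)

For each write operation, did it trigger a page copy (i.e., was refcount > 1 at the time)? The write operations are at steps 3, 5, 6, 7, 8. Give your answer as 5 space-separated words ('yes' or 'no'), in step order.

Op 1: fork(P0) -> P1. 2 ppages; refcounts: pp0:2 pp1:2
Op 2: fork(P1) -> P2. 2 ppages; refcounts: pp0:3 pp1:3
Op 3: write(P0, v0, 105). refcount(pp0)=3>1 -> COPY to pp2. 3 ppages; refcounts: pp0:2 pp1:3 pp2:1
Op 4: fork(P2) -> P3. 3 ppages; refcounts: pp0:3 pp1:4 pp2:1
Op 5: write(P1, v1, 108). refcount(pp1)=4>1 -> COPY to pp3. 4 ppages; refcounts: pp0:3 pp1:3 pp2:1 pp3:1
Op 6: write(P1, v1, 139). refcount(pp3)=1 -> write in place. 4 ppages; refcounts: pp0:3 pp1:3 pp2:1 pp3:1
Op 7: write(P0, v0, 137). refcount(pp2)=1 -> write in place. 4 ppages; refcounts: pp0:3 pp1:3 pp2:1 pp3:1
Op 8: write(P0, v1, 118). refcount(pp1)=3>1 -> COPY to pp4. 5 ppages; refcounts: pp0:3 pp1:2 pp2:1 pp3:1 pp4:1

yes yes no no yes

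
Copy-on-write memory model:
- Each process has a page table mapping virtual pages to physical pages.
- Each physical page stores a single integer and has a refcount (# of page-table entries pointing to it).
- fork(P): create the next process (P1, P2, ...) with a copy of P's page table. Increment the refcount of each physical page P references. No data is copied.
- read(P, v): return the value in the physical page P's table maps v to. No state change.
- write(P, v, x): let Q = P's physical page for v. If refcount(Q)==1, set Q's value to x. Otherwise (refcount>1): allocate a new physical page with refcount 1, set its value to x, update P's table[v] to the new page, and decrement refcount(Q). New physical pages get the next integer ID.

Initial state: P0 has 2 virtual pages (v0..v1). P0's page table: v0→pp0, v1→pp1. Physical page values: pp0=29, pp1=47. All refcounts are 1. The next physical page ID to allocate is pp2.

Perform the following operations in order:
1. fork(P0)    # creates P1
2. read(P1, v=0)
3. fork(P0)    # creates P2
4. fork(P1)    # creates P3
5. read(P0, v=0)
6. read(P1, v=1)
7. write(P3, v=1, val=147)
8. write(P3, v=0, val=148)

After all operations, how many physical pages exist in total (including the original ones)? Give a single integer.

Op 1: fork(P0) -> P1. 2 ppages; refcounts: pp0:2 pp1:2
Op 2: read(P1, v0) -> 29. No state change.
Op 3: fork(P0) -> P2. 2 ppages; refcounts: pp0:3 pp1:3
Op 4: fork(P1) -> P3. 2 ppages; refcounts: pp0:4 pp1:4
Op 5: read(P0, v0) -> 29. No state change.
Op 6: read(P1, v1) -> 47. No state change.
Op 7: write(P3, v1, 147). refcount(pp1)=4>1 -> COPY to pp2. 3 ppages; refcounts: pp0:4 pp1:3 pp2:1
Op 8: write(P3, v0, 148). refcount(pp0)=4>1 -> COPY to pp3. 4 ppages; refcounts: pp0:3 pp1:3 pp2:1 pp3:1

Answer: 4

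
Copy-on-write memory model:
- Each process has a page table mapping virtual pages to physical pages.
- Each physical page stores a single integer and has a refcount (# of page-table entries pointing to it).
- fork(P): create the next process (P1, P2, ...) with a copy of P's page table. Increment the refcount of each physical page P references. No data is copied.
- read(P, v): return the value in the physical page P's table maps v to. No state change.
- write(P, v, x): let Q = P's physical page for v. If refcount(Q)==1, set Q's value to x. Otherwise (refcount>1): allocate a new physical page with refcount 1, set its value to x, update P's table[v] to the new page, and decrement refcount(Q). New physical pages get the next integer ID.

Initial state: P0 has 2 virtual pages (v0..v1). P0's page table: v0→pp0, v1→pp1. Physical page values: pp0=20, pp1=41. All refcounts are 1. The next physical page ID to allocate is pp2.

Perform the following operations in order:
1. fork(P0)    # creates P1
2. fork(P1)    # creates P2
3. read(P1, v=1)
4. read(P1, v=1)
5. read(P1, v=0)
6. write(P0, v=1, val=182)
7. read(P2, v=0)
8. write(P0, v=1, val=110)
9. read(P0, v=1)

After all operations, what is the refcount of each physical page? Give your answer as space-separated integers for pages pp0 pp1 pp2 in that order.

Answer: 3 2 1

Derivation:
Op 1: fork(P0) -> P1. 2 ppages; refcounts: pp0:2 pp1:2
Op 2: fork(P1) -> P2. 2 ppages; refcounts: pp0:3 pp1:3
Op 3: read(P1, v1) -> 41. No state change.
Op 4: read(P1, v1) -> 41. No state change.
Op 5: read(P1, v0) -> 20. No state change.
Op 6: write(P0, v1, 182). refcount(pp1)=3>1 -> COPY to pp2. 3 ppages; refcounts: pp0:3 pp1:2 pp2:1
Op 7: read(P2, v0) -> 20. No state change.
Op 8: write(P0, v1, 110). refcount(pp2)=1 -> write in place. 3 ppages; refcounts: pp0:3 pp1:2 pp2:1
Op 9: read(P0, v1) -> 110. No state change.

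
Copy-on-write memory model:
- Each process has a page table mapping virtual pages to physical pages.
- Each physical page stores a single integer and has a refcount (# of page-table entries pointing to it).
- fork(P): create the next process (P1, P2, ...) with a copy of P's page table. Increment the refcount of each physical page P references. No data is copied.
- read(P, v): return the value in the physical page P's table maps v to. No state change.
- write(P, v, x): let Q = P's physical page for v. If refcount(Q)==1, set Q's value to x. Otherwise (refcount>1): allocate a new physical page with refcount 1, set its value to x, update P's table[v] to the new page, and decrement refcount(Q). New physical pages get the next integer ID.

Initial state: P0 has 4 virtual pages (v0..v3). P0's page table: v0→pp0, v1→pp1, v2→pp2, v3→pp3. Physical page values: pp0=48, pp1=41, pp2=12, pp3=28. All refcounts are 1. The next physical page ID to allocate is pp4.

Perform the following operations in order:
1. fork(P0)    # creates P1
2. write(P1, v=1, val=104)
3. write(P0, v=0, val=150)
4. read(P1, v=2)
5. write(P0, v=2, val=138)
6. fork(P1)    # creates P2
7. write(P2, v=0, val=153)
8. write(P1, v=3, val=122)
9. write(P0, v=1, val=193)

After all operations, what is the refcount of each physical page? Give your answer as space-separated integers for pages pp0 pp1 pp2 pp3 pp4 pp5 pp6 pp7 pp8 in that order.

Op 1: fork(P0) -> P1. 4 ppages; refcounts: pp0:2 pp1:2 pp2:2 pp3:2
Op 2: write(P1, v1, 104). refcount(pp1)=2>1 -> COPY to pp4. 5 ppages; refcounts: pp0:2 pp1:1 pp2:2 pp3:2 pp4:1
Op 3: write(P0, v0, 150). refcount(pp0)=2>1 -> COPY to pp5. 6 ppages; refcounts: pp0:1 pp1:1 pp2:2 pp3:2 pp4:1 pp5:1
Op 4: read(P1, v2) -> 12. No state change.
Op 5: write(P0, v2, 138). refcount(pp2)=2>1 -> COPY to pp6. 7 ppages; refcounts: pp0:1 pp1:1 pp2:1 pp3:2 pp4:1 pp5:1 pp6:1
Op 6: fork(P1) -> P2. 7 ppages; refcounts: pp0:2 pp1:1 pp2:2 pp3:3 pp4:2 pp5:1 pp6:1
Op 7: write(P2, v0, 153). refcount(pp0)=2>1 -> COPY to pp7. 8 ppages; refcounts: pp0:1 pp1:1 pp2:2 pp3:3 pp4:2 pp5:1 pp6:1 pp7:1
Op 8: write(P1, v3, 122). refcount(pp3)=3>1 -> COPY to pp8. 9 ppages; refcounts: pp0:1 pp1:1 pp2:2 pp3:2 pp4:2 pp5:1 pp6:1 pp7:1 pp8:1
Op 9: write(P0, v1, 193). refcount(pp1)=1 -> write in place. 9 ppages; refcounts: pp0:1 pp1:1 pp2:2 pp3:2 pp4:2 pp5:1 pp6:1 pp7:1 pp8:1

Answer: 1 1 2 2 2 1 1 1 1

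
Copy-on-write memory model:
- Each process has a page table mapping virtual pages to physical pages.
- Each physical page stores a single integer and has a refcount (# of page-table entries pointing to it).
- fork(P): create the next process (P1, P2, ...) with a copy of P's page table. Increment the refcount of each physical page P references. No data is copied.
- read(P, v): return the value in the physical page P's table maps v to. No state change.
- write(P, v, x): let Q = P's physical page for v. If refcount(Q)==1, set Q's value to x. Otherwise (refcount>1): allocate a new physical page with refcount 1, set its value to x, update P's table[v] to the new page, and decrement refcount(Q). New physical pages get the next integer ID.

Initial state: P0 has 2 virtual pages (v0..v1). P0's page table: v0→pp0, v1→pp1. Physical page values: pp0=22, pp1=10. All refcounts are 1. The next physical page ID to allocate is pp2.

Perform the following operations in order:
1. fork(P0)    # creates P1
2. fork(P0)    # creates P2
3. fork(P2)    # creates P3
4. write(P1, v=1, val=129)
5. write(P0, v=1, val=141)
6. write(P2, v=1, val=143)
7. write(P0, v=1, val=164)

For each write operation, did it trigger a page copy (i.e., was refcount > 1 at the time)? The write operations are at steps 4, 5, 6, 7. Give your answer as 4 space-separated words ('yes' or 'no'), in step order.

Op 1: fork(P0) -> P1. 2 ppages; refcounts: pp0:2 pp1:2
Op 2: fork(P0) -> P2. 2 ppages; refcounts: pp0:3 pp1:3
Op 3: fork(P2) -> P3. 2 ppages; refcounts: pp0:4 pp1:4
Op 4: write(P1, v1, 129). refcount(pp1)=4>1 -> COPY to pp2. 3 ppages; refcounts: pp0:4 pp1:3 pp2:1
Op 5: write(P0, v1, 141). refcount(pp1)=3>1 -> COPY to pp3. 4 ppages; refcounts: pp0:4 pp1:2 pp2:1 pp3:1
Op 6: write(P2, v1, 143). refcount(pp1)=2>1 -> COPY to pp4. 5 ppages; refcounts: pp0:4 pp1:1 pp2:1 pp3:1 pp4:1
Op 7: write(P0, v1, 164). refcount(pp3)=1 -> write in place. 5 ppages; refcounts: pp0:4 pp1:1 pp2:1 pp3:1 pp4:1

yes yes yes no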